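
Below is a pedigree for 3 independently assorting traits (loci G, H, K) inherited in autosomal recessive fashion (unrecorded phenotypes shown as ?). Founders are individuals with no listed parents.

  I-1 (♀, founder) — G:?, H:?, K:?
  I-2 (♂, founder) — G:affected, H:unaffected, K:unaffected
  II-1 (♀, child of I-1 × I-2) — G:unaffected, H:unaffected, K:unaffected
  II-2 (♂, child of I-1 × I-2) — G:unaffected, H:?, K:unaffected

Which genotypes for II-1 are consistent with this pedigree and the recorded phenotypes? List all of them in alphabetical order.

G/I-1 ? ·: GG|Gg
G/I-2 aff ·: gg
G/II-1 un I-1×I-2: Gg
G/II-2 un I-1×I-2: Gg
⇒ G over [I-1,I-2,II-1,II-2]: 2 consistent
H/I-1 ? ·: HH|Hh|hh
H/I-2 un ·: HH|Hh
H/II-1 un I-1×I-2: HH|Hh
H/II-2 ? I-1×I-2: HH|Hh|hh
⇒ H over [I-1,I-2,II-1,II-2]: 18 consistent
K/I-1 ? ·: KK|Kk|kk
K/I-2 un ·: KK|Kk
K/II-1 un I-1×I-2: KK|Kk
K/II-2 un I-1×I-2: KK|Kk
⇒ K over [I-1,I-2,II-1,II-2]: 15 consistent

II-1 ∈ {Gg HH KK, Gg HH Kk, Gg Hh KK, Gg Hh Kk}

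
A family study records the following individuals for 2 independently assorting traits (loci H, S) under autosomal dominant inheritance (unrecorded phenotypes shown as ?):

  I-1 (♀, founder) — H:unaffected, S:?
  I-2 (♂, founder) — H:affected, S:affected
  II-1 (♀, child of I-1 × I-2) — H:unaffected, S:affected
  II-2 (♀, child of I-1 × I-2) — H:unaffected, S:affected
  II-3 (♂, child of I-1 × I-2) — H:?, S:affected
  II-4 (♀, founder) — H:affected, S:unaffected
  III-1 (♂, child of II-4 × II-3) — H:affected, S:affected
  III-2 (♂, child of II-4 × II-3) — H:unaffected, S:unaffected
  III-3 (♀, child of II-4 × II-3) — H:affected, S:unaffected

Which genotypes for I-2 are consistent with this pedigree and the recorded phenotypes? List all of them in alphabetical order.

H/I-1 un ·: hh
H/I-2 aff ·: Hh
H/II-1 un I-1×I-2: hh
H/II-2 un I-1×I-2: hh
H/II-3 ? I-1×I-2: hh|Hh
H/II-4 aff ·: Hh
H/III-1 aff II-4×II-3: Hh|HH
H/III-2 un II-4×II-3: hh
H/III-3 aff II-4×II-3: Hh|HH
⇒ H over [I-1,I-2,II-1,II-2,II-3,II-4,III-1,III-2,III-3]: 5 consistent
S/I-1 ? ·: ss|Ss|SS
S/I-2 aff ·: Ss|SS
S/II-1 aff I-1×I-2: Ss|SS
S/II-2 aff I-1×I-2: Ss|SS
S/II-3 aff I-1×I-2: Ss
S/II-4 un ·: ss
S/III-1 aff II-4×II-3: Ss
S/III-2 un II-4×II-3: ss
S/III-3 un II-4×II-3: ss
⇒ S over [I-1,I-2,II-1,II-2,II-3,II-4,III-1,III-2,III-3]: 14 consistent

I-2 ∈ {Hh SS, Hh Ss}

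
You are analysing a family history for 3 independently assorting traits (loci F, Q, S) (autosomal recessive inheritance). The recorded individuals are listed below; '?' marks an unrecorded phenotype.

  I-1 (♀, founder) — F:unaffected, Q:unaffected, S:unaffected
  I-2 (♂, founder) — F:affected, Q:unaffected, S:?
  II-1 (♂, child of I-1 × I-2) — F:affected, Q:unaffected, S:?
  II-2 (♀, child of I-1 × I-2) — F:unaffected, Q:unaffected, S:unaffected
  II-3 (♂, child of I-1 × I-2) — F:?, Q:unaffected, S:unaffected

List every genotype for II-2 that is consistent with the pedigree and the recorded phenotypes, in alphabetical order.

F/I-1 un ·: Ff
F/I-2 aff ·: ff
F/II-1 aff I-1×I-2: ff
F/II-2 un I-1×I-2: Ff
F/II-3 ? I-1×I-2: Ff|ff
⇒ F over [I-1,I-2,II-1,II-2,II-3]: 2 consistent
Q/I-1 un ·: QQ|Qq
Q/I-2 un ·: QQ|Qq
Q/II-1 un I-1×I-2: QQ|Qq
Q/II-2 un I-1×I-2: QQ|Qq
Q/II-3 un I-1×I-2: QQ|Qq
⇒ Q over [I-1,I-2,II-1,II-2,II-3]: 25 consistent
S/I-1 un ·: SS|Ss
S/I-2 ? ·: SS|Ss|ss
S/II-1 ? I-1×I-2: SS|Ss|ss
S/II-2 un I-1×I-2: SS|Ss
S/II-3 un I-1×I-2: SS|Ss
⇒ S over [I-1,I-2,II-1,II-2,II-3]: 32 consistent

II-2 ∈ {Ff QQ SS, Ff QQ Ss, Ff Qq SS, Ff Qq Ss}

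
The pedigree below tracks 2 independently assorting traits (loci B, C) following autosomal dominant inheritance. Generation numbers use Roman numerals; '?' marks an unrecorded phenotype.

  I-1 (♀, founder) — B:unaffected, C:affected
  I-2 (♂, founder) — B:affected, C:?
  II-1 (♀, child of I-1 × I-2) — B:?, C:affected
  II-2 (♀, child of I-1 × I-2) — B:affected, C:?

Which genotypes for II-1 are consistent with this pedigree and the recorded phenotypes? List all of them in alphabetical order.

B/I-1 un ·: bb
B/I-2 aff ·: Bb|BB
B/II-1 ? I-1×I-2: bb|Bb
B/II-2 aff I-1×I-2: Bb
⇒ B over [I-1,I-2,II-1,II-2]: 3 consistent
C/I-1 aff ·: Cc|CC
C/I-2 ? ·: cc|Cc|CC
C/II-1 aff I-1×I-2: Cc|CC
C/II-2 ? I-1×I-2: cc|Cc|CC
⇒ C over [I-1,I-2,II-1,II-2]: 18 consistent

II-1 ∈ {Bb CC, Bb Cc, bb CC, bb Cc}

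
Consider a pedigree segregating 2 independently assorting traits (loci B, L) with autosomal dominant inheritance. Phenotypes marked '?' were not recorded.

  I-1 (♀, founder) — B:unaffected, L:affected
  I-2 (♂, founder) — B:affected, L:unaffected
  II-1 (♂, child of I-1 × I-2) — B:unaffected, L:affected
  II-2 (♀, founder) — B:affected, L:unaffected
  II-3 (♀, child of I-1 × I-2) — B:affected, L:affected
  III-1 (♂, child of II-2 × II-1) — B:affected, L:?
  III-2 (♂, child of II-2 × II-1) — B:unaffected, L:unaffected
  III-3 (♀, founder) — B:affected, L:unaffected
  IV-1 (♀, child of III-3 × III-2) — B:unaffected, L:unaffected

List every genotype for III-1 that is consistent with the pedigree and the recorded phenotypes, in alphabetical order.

B/I-1 un ·: bb
B/I-2 aff ·: Bb
B/II-1 un I-1×I-2: bb
B/II-2 aff ·: Bb
B/II-3 aff I-1×I-2: Bb
B/III-1 aff II-2×II-1: Bb
B/III-2 un II-2×II-1: bb
B/III-3 aff ·: Bb
B/IV-1 un III-3×III-2: bb
⇒ B over [I-1,I-2,II-1,II-2,II-3,III-1,III-2,III-3,IV-1]: 1 consistent
L/I-1 aff ·: Ll|LL
L/I-2 un ·: ll
L/II-1 aff I-1×I-2: Ll
L/II-2 un ·: ll
L/II-3 aff I-1×I-2: Ll
L/III-1 ? II-2×II-1: ll|Ll
L/III-2 un II-2×II-1: ll
L/III-3 un ·: ll
L/IV-1 un III-3×III-2: ll
⇒ L over [I-1,I-2,II-1,II-2,II-3,III-1,III-2,III-3,IV-1]: 4 consistent

III-1 ∈ {Bb Ll, Bb ll}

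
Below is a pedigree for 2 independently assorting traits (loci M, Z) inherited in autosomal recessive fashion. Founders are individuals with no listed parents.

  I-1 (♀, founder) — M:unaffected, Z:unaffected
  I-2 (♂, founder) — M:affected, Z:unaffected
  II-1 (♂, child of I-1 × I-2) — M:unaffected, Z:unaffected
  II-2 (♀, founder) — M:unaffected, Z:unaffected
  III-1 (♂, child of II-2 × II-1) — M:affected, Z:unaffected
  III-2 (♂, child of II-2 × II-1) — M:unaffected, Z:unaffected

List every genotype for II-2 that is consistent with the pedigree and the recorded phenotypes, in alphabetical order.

II-2 ∈ {Mm ZZ, Mm Zz}

M/I-1 un ·: MM|Mm
M/I-2 aff ·: mm
M/II-1 un I-1×I-2: Mm
M/II-2 un ·: Mm
M/III-1 aff II-2×II-1: mm
M/III-2 un II-2×II-1: MM|Mm
⇒ M over [I-1,I-2,II-1,II-2,III-1,III-2]: 4 consistent
Z/I-1 un ·: ZZ|Zz
Z/I-2 un ·: ZZ|Zz
Z/II-1 un I-1×I-2: ZZ|Zz
Z/II-2 un ·: ZZ|Zz
Z/III-1 un II-2×II-1: ZZ|Zz
Z/III-2 un II-2×II-1: ZZ|Zz
⇒ Z over [I-1,I-2,II-1,II-2,III-1,III-2]: 44 consistent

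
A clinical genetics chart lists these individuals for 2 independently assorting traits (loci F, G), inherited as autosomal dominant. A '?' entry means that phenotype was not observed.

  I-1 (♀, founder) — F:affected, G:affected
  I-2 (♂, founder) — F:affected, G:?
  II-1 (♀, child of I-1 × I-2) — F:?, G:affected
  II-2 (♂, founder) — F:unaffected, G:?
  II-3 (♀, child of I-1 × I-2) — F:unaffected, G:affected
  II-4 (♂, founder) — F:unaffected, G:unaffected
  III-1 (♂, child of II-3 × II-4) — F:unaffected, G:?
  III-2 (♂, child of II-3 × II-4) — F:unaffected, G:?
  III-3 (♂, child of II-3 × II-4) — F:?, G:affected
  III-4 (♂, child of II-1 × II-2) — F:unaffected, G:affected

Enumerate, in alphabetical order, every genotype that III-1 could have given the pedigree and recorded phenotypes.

F/I-1 aff ·: Ff
F/I-2 aff ·: Ff
F/II-1 ? I-1×I-2: ff|Ff
F/II-2 un ·: ff
F/II-3 un I-1×I-2: ff
F/II-4 un ·: ff
F/III-1 un II-3×II-4: ff
F/III-2 un II-3×II-4: ff
F/III-3 ? II-3×II-4: ff
F/III-4 un II-1×II-2: ff
⇒ F over [I-1,I-2,II-1,II-2,II-3,II-4,III-1,III-2,III-3,III-4]: 2 consistent
G/I-1 aff ·: Gg|GG
G/I-2 ? ·: gg|Gg|GG
G/II-1 aff I-1×I-2: Gg|GG
G/II-2 ? ·: gg|Gg|GG
G/II-3 aff I-1×I-2: Gg|GG
G/II-4 un ·: gg
G/III-1 ? II-3×II-4: gg|Gg
G/III-2 ? II-3×II-4: gg|Gg
G/III-3 aff II-3×II-4: Gg
G/III-4 aff II-1×II-2: Gg|GG
⇒ G over [I-1,I-2,II-1,II-2,II-3,II-4,III-1,III-2,III-3,III-4]: 179 consistent

III-1 ∈ {ff Gg, ff gg}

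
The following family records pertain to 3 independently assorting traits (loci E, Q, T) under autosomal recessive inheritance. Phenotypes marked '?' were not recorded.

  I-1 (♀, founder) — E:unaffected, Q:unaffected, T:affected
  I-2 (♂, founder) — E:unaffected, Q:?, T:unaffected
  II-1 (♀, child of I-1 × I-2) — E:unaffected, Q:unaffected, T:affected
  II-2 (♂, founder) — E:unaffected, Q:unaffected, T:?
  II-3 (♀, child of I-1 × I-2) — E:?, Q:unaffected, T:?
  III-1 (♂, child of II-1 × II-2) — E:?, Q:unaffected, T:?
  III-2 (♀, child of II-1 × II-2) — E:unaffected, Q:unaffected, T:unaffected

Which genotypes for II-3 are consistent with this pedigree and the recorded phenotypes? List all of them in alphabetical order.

E/I-1 un ·: EE|Ee
E/I-2 un ·: EE|Ee
E/II-1 un I-1×I-2: EE|Ee
E/II-2 un ·: EE|Ee
E/II-3 ? I-1×I-2: EE|Ee|ee
E/III-1 ? II-1×II-2: EE|Ee|ee
E/III-2 un II-1×II-2: EE|Ee
⇒ E over [I-1,I-2,II-1,II-2,II-3,III-1,III-2]: 110 consistent
Q/I-1 un ·: QQ|Qq
Q/I-2 ? ·: QQ|Qq|qq
Q/II-1 un I-1×I-2: QQ|Qq
Q/II-2 un ·: QQ|Qq
Q/II-3 un I-1×I-2: QQ|Qq
Q/III-1 un II-1×II-2: QQ|Qq
Q/III-2 un II-1×II-2: QQ|Qq
⇒ Q over [I-1,I-2,II-1,II-2,II-3,III-1,III-2]: 99 consistent
T/I-1 aff ·: tt
T/I-2 un ·: Tt
T/II-1 aff I-1×I-2: tt
T/II-2 ? ·: TT|Tt
T/II-3 ? I-1×I-2: Tt|tt
T/III-1 ? II-1×II-2: Tt|tt
T/III-2 un II-1×II-2: Tt
⇒ T over [I-1,I-2,II-1,II-2,II-3,III-1,III-2]: 6 consistent

II-3 ∈ {EE QQ Tt, EE QQ tt, EE Qq Tt, EE Qq tt, Ee QQ Tt, Ee QQ tt, Ee Qq Tt, Ee Qq tt, ee QQ Tt, ee QQ tt, ee Qq Tt, ee Qq tt}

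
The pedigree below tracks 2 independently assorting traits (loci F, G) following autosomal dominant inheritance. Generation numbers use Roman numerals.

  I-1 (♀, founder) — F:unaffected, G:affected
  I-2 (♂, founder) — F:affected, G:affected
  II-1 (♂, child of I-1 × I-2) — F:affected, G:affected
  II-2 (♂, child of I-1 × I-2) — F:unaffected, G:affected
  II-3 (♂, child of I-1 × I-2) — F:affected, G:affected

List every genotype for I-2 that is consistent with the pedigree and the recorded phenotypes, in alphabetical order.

I-2 ∈ {Ff GG, Ff Gg}

F/I-1 un ·: ff
F/I-2 aff ·: Ff
F/II-1 aff I-1×I-2: Ff
F/II-2 un I-1×I-2: ff
F/II-3 aff I-1×I-2: Ff
⇒ F over [I-1,I-2,II-1,II-2,II-3]: 1 consistent
G/I-1 aff ·: Gg|GG
G/I-2 aff ·: Gg|GG
G/II-1 aff I-1×I-2: Gg|GG
G/II-2 aff I-1×I-2: Gg|GG
G/II-3 aff I-1×I-2: Gg|GG
⇒ G over [I-1,I-2,II-1,II-2,II-3]: 25 consistent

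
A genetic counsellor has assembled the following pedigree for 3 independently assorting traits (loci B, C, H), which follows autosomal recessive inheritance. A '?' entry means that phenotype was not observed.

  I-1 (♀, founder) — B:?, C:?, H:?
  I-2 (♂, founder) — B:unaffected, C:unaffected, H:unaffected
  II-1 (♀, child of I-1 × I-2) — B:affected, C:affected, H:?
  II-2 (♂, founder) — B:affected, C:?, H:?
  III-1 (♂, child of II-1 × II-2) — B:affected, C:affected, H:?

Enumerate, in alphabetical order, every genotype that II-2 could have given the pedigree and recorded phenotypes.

B/I-1 ? ·: Bb|bb
B/I-2 un ·: Bb
B/II-1 aff I-1×I-2: bb
B/II-2 aff ·: bb
B/III-1 aff II-1×II-2: bb
⇒ B over [I-1,I-2,II-1,II-2,III-1]: 2 consistent
C/I-1 ? ·: Cc|cc
C/I-2 un ·: Cc
C/II-1 aff I-1×I-2: cc
C/II-2 ? ·: Cc|cc
C/III-1 aff II-1×II-2: cc
⇒ C over [I-1,I-2,II-1,II-2,III-1]: 4 consistent
H/I-1 ? ·: HH|Hh|hh
H/I-2 un ·: HH|Hh
H/II-1 ? I-1×I-2: HH|Hh|hh
H/II-2 ? ·: HH|Hh|hh
H/III-1 ? II-1×II-2: HH|Hh|hh
⇒ H over [I-1,I-2,II-1,II-2,III-1]: 59 consistent

II-2 ∈ {bb Cc HH, bb Cc Hh, bb Cc hh, bb cc HH, bb cc Hh, bb cc hh}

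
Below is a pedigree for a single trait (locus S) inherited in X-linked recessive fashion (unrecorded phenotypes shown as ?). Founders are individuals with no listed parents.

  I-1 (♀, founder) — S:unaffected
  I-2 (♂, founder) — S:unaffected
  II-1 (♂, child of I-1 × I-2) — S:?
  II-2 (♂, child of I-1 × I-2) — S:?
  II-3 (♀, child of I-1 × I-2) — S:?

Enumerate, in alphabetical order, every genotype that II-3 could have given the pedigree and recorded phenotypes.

S/I-1 un ·: X^SX^S|X^SX^s
S/I-2 un ·: X^SY
S/II-1 ? I-1×I-2: X^SY|X^sY
S/II-2 ? I-1×I-2: X^SY|X^sY
S/II-3 ? I-1×I-2: X^SX^S|X^SX^s
⇒ S over [I-1,I-2,II-1,II-2,II-3]: 9 consistent

II-3 ∈ {X^SX^S, X^SX^s}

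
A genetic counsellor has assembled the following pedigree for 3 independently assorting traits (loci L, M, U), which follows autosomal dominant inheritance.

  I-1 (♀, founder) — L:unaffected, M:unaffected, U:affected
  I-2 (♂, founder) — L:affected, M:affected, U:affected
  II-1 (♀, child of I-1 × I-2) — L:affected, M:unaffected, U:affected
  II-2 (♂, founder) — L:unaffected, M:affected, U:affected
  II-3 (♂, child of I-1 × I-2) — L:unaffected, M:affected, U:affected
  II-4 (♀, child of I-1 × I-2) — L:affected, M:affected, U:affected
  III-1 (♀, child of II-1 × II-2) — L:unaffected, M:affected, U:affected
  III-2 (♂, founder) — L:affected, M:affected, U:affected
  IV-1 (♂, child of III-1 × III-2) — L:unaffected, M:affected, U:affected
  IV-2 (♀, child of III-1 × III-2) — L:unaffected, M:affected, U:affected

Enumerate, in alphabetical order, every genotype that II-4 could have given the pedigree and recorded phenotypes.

II-4 ∈ {Ll Mm UU, Ll Mm Uu}

L/I-1 un ·: ll
L/I-2 aff ·: Ll
L/II-1 aff I-1×I-2: Ll
L/II-2 un ·: ll
L/II-3 un I-1×I-2: ll
L/II-4 aff I-1×I-2: Ll
L/III-1 un II-1×II-2: ll
L/III-2 aff ·: Ll
L/IV-1 un III-1×III-2: ll
L/IV-2 un III-1×III-2: ll
⇒ L over [I-1,I-2,II-1,II-2,II-3,II-4,III-1,III-2,IV-1,IV-2]: 1 consistent
M/I-1 un ·: mm
M/I-2 aff ·: Mm
M/II-1 un I-1×I-2: mm
M/II-2 aff ·: Mm|MM
M/II-3 aff I-1×I-2: Mm
M/II-4 aff I-1×I-2: Mm
M/III-1 aff II-1×II-2: Mm
M/III-2 aff ·: Mm|MM
M/IV-1 aff III-1×III-2: Mm|MM
M/IV-2 aff III-1×III-2: Mm|MM
⇒ M over [I-1,I-2,II-1,II-2,II-3,II-4,III-1,III-2,IV-1,IV-2]: 16 consistent
U/I-1 aff ·: Uu|UU
U/I-2 aff ·: Uu|UU
U/II-1 aff I-1×I-2: Uu|UU
U/II-2 aff ·: Uu|UU
U/II-3 aff I-1×I-2: Uu|UU
U/II-4 aff I-1×I-2: Uu|UU
U/III-1 aff II-1×II-2: Uu|UU
U/III-2 aff ·: Uu|UU
U/IV-1 aff III-1×III-2: Uu|UU
U/IV-2 aff III-1×III-2: Uu|UU
⇒ U over [I-1,I-2,II-1,II-2,II-3,II-4,III-1,III-2,IV-1,IV-2]: 546 consistent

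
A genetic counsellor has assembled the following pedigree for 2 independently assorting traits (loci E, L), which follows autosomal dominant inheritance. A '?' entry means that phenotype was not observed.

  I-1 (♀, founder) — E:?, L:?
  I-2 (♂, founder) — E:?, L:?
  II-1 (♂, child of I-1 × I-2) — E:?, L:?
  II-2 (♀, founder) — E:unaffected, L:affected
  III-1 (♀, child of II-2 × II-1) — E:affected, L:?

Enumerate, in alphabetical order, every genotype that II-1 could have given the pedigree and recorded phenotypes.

II-1 ∈ {EE LL, EE Ll, EE ll, Ee LL, Ee Ll, Ee ll}

E/I-1 ? ·: ee|Ee|EE
E/I-2 ? ·: ee|Ee|EE
E/II-1 ? I-1×I-2: Ee|EE
E/II-2 un ·: ee
E/III-1 aff II-2×II-1: Ee
⇒ E over [I-1,I-2,II-1,II-2,III-1]: 11 consistent
L/I-1 ? ·: ll|Ll|LL
L/I-2 ? ·: ll|Ll|LL
L/II-1 ? I-1×I-2: ll|Ll|LL
L/II-2 aff ·: Ll|LL
L/III-1 ? II-2×II-1: ll|Ll|LL
⇒ L over [I-1,I-2,II-1,II-2,III-1]: 59 consistent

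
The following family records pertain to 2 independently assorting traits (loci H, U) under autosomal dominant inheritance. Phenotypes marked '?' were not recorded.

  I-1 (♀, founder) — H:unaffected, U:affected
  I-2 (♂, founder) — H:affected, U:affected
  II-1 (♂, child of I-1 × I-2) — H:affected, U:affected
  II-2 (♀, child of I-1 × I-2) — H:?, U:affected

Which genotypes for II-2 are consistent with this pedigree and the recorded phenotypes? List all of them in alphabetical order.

II-2 ∈ {Hh UU, Hh Uu, hh UU, hh Uu}

H/I-1 un ·: hh
H/I-2 aff ·: Hh|HH
H/II-1 aff I-1×I-2: Hh
H/II-2 ? I-1×I-2: hh|Hh
⇒ H over [I-1,I-2,II-1,II-2]: 3 consistent
U/I-1 aff ·: Uu|UU
U/I-2 aff ·: Uu|UU
U/II-1 aff I-1×I-2: Uu|UU
U/II-2 aff I-1×I-2: Uu|UU
⇒ U over [I-1,I-2,II-1,II-2]: 13 consistent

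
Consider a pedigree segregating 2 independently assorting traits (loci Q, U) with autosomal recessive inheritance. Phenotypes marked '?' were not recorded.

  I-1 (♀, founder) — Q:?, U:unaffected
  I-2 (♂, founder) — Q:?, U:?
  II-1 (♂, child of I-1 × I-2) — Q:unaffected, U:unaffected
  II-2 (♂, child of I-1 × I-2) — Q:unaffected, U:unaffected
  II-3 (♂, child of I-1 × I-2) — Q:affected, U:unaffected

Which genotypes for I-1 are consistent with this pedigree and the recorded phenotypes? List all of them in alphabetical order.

Q/I-1 ? ·: Qq|qq
Q/I-2 ? ·: Qq|qq
Q/II-1 un I-1×I-2: QQ|Qq
Q/II-2 un I-1×I-2: QQ|Qq
Q/II-3 aff I-1×I-2: qq
⇒ Q over [I-1,I-2,II-1,II-2,II-3]: 6 consistent
U/I-1 un ·: UU|Uu
U/I-2 ? ·: UU|Uu|uu
U/II-1 un I-1×I-2: UU|Uu
U/II-2 un I-1×I-2: UU|Uu
U/II-3 un I-1×I-2: UU|Uu
⇒ U over [I-1,I-2,II-1,II-2,II-3]: 27 consistent

I-1 ∈ {Qq UU, Qq Uu, qq UU, qq Uu}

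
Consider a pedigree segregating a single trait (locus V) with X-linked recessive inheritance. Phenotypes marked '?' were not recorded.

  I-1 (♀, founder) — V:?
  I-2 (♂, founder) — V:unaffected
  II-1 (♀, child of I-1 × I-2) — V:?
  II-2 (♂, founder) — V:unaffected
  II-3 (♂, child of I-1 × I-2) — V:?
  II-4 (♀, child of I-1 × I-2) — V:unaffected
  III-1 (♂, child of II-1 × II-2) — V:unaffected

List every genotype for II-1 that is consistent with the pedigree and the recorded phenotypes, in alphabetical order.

V/I-1 ? ·: X^VX^V|X^VX^v|X^vX^v
V/I-2 un ·: X^VY
V/II-1 ? I-1×I-2: X^VX^V|X^VX^v
V/II-2 un ·: X^VY
V/II-3 ? I-1×I-2: X^VY|X^vY
V/II-4 un I-1×I-2: X^VX^V|X^VX^v
V/III-1 un II-1×II-2: X^VY
⇒ V over [I-1,I-2,II-1,II-2,II-3,II-4,III-1]: 10 consistent

II-1 ∈ {X^VX^V, X^VX^v}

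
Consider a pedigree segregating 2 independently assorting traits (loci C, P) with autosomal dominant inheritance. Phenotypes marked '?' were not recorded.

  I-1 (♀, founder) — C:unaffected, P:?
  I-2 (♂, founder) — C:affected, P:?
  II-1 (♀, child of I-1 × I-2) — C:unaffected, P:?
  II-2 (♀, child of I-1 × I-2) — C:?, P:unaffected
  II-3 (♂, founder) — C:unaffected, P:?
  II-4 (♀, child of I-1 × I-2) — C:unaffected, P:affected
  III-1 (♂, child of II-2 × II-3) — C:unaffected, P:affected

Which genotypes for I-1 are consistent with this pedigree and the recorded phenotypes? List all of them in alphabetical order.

I-1 ∈ {cc Pp, cc pp}

C/I-1 un ·: cc
C/I-2 aff ·: Cc
C/II-1 un I-1×I-2: cc
C/II-2 ? I-1×I-2: cc|Cc
C/II-3 un ·: cc
C/II-4 un I-1×I-2: cc
C/III-1 un II-2×II-3: cc
⇒ C over [I-1,I-2,II-1,II-2,II-3,II-4,III-1]: 2 consistent
P/I-1 ? ·: pp|Pp
P/I-2 ? ·: pp|Pp
P/II-1 ? I-1×I-2: pp|Pp|PP
P/II-2 un I-1×I-2: pp
P/II-3 ? ·: Pp|PP
P/II-4 aff I-1×I-2: Pp|PP
P/III-1 aff II-2×II-3: Pp
⇒ P over [I-1,I-2,II-1,II-2,II-3,II-4,III-1]: 20 consistent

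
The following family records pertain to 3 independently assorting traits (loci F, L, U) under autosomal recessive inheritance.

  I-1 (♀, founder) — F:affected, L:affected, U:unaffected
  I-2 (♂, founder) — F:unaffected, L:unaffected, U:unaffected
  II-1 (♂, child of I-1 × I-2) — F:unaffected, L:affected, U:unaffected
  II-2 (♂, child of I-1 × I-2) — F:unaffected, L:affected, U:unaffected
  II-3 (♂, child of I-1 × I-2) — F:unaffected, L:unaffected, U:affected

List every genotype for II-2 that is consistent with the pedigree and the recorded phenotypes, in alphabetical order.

II-2 ∈ {Ff ll UU, Ff ll Uu}

F/I-1 aff ·: ff
F/I-2 un ·: FF|Ff
F/II-1 un I-1×I-2: Ff
F/II-2 un I-1×I-2: Ff
F/II-3 un I-1×I-2: Ff
⇒ F over [I-1,I-2,II-1,II-2,II-3]: 2 consistent
L/I-1 aff ·: ll
L/I-2 un ·: Ll
L/II-1 aff I-1×I-2: ll
L/II-2 aff I-1×I-2: ll
L/II-3 un I-1×I-2: Ll
⇒ L over [I-1,I-2,II-1,II-2,II-3]: 1 consistent
U/I-1 un ·: Uu
U/I-2 un ·: Uu
U/II-1 un I-1×I-2: UU|Uu
U/II-2 un I-1×I-2: UU|Uu
U/II-3 aff I-1×I-2: uu
⇒ U over [I-1,I-2,II-1,II-2,II-3]: 4 consistent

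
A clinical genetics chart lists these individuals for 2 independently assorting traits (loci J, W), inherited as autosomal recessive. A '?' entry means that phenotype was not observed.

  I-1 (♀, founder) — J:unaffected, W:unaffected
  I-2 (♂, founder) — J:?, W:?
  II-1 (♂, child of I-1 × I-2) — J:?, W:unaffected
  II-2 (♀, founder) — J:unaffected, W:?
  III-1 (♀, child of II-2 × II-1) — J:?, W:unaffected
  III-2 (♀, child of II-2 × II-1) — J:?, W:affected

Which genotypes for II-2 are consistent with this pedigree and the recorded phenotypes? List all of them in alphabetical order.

II-2 ∈ {JJ Ww, JJ ww, Jj Ww, Jj ww}

J/I-1 un ·: JJ|Jj
J/I-2 ? ·: JJ|Jj|jj
J/II-1 ? I-1×I-2: JJ|Jj|jj
J/II-2 un ·: JJ|Jj
J/III-1 ? II-2×II-1: JJ|Jj|jj
J/III-2 ? II-2×II-1: JJ|Jj|jj
⇒ J over [I-1,I-2,II-1,II-2,III-1,III-2]: 95 consistent
W/I-1 un ·: WW|Ww
W/I-2 ? ·: WW|Ww|ww
W/II-1 un I-1×I-2: Ww
W/II-2 ? ·: Ww|ww
W/III-1 un II-2×II-1: WW|Ww
W/III-2 aff II-2×II-1: ww
⇒ W over [I-1,I-2,II-1,II-2,III-1,III-2]: 15 consistent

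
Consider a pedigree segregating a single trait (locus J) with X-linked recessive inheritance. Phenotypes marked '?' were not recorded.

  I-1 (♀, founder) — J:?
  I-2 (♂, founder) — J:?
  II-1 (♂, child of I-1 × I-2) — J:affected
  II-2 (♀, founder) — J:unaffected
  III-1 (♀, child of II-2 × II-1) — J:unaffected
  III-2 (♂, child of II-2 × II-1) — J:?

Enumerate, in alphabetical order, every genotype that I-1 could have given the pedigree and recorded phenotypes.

I-1 ∈ {X^JX^j, X^jX^j}

J/I-1 ? ·: X^JX^j|X^jX^j
J/I-2 ? ·: X^JY|X^jY
J/II-1 aff I-1×I-2: X^jY
J/II-2 un ·: X^JX^J|X^JX^j
J/III-1 un II-2×II-1: X^JX^j
J/III-2 ? II-2×II-1: X^JY|X^jY
⇒ J over [I-1,I-2,II-1,II-2,III-1,III-2]: 12 consistent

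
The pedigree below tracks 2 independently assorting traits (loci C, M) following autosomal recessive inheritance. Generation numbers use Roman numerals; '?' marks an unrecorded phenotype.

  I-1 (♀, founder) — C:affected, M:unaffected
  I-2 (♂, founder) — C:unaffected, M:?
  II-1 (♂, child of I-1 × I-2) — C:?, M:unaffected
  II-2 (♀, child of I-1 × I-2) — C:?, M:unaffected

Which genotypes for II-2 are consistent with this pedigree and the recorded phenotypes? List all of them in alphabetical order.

C/I-1 aff ·: cc
C/I-2 un ·: CC|Cc
C/II-1 ? I-1×I-2: Cc|cc
C/II-2 ? I-1×I-2: Cc|cc
⇒ C over [I-1,I-2,II-1,II-2]: 5 consistent
M/I-1 un ·: MM|Mm
M/I-2 ? ·: MM|Mm|mm
M/II-1 un I-1×I-2: MM|Mm
M/II-2 un I-1×I-2: MM|Mm
⇒ M over [I-1,I-2,II-1,II-2]: 15 consistent

II-2 ∈ {Cc MM, Cc Mm, cc MM, cc Mm}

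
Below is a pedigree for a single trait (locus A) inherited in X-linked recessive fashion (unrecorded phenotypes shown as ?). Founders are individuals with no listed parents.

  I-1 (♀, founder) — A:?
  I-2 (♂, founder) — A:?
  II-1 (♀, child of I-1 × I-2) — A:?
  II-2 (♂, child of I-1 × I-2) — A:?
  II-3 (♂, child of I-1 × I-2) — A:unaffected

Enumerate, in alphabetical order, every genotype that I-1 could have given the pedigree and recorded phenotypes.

I-1 ∈ {X^AX^A, X^AX^a}

A/I-1 ? ·: X^AX^A|X^AX^a
A/I-2 ? ·: X^AY|X^aY
A/II-1 ? I-1×I-2: X^AX^A|X^AX^a|X^aX^a
A/II-2 ? I-1×I-2: X^AY|X^aY
A/II-3 un I-1×I-2: X^AY
⇒ A over [I-1,I-2,II-1,II-2,II-3]: 10 consistent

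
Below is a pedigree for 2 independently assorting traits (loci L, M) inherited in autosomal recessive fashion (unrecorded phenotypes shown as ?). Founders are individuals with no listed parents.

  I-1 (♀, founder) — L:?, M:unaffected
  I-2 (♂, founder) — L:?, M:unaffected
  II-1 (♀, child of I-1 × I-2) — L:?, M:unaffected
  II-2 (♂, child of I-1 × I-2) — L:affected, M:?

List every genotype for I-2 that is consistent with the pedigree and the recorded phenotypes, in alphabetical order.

I-2 ∈ {Ll MM, Ll Mm, ll MM, ll Mm}

L/I-1 ? ·: Ll|ll
L/I-2 ? ·: Ll|ll
L/II-1 ? I-1×I-2: LL|Ll|ll
L/II-2 aff I-1×I-2: ll
⇒ L over [I-1,I-2,II-1,II-2]: 8 consistent
M/I-1 un ·: MM|Mm
M/I-2 un ·: MM|Mm
M/II-1 un I-1×I-2: MM|Mm
M/II-2 ? I-1×I-2: MM|Mm|mm
⇒ M over [I-1,I-2,II-1,II-2]: 15 consistent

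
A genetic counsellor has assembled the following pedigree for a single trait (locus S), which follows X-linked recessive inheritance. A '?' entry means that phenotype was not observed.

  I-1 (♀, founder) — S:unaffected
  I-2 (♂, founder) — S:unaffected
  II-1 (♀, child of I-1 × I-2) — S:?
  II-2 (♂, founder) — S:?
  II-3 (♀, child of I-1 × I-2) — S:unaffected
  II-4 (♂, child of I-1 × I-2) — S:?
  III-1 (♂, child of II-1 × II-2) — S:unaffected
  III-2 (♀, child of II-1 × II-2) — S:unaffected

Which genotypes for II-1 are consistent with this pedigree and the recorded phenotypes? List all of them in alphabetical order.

S/I-1 un ·: X^SX^S|X^SX^s
S/I-2 un ·: X^SY
S/II-1 ? I-1×I-2: X^SX^S|X^SX^s
S/II-2 ? ·: X^SY|X^sY
S/II-3 un I-1×I-2: X^SX^S|X^SX^s
S/II-4 ? I-1×I-2: X^SY|X^sY
S/III-1 un II-1×II-2: X^SY
S/III-2 un II-1×II-2: X^SX^S|X^SX^s
⇒ S over [I-1,I-2,II-1,II-2,II-3,II-4,III-1,III-2]: 22 consistent

II-1 ∈ {X^SX^S, X^SX^s}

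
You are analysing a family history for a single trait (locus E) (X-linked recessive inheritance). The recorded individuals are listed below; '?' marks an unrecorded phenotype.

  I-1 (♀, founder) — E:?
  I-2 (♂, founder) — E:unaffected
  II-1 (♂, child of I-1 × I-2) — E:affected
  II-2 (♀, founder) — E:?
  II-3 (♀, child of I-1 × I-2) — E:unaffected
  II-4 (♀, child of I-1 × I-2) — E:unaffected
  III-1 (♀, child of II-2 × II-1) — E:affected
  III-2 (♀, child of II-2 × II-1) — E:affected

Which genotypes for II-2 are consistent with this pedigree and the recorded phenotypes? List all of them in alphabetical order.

E/I-1 ? ·: X^EX^e|X^eX^e
E/I-2 un ·: X^EY
E/II-1 aff I-1×I-2: X^eY
E/II-2 ? ·: X^EX^e|X^eX^e
E/II-3 un I-1×I-2: X^EX^E|X^EX^e
E/II-4 un I-1×I-2: X^EX^E|X^EX^e
E/III-1 aff II-2×II-1: X^eX^e
E/III-2 aff II-2×II-1: X^eX^e
⇒ E over [I-1,I-2,II-1,II-2,II-3,II-4,III-1,III-2]: 10 consistent

II-2 ∈ {X^EX^e, X^eX^e}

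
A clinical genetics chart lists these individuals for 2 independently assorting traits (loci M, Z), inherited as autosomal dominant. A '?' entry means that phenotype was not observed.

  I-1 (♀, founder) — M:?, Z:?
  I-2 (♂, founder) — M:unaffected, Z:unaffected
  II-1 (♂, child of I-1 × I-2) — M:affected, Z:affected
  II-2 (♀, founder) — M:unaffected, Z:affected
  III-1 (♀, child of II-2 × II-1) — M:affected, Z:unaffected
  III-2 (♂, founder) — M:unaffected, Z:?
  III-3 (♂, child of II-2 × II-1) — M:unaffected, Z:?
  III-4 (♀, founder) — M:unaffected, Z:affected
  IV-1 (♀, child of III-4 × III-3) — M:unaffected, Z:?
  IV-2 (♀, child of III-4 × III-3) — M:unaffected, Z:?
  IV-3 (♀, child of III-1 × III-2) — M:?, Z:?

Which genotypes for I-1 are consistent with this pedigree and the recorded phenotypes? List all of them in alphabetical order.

I-1 ∈ {MM ZZ, MM Zz, Mm ZZ, Mm Zz}

M/I-1 ? ·: Mm|MM
M/I-2 un ·: mm
M/II-1 aff I-1×I-2: Mm
M/II-2 un ·: mm
M/III-1 aff II-2×II-1: Mm
M/III-2 un ·: mm
M/III-3 un II-2×II-1: mm
M/III-4 un ·: mm
M/IV-1 un III-4×III-3: mm
M/IV-2 un III-4×III-3: mm
M/IV-3 ? III-1×III-2: mm|Mm
⇒ M over [I-1,I-2,II-1,II-2,III-1,III-2,III-3,III-4,IV-1,IV-2,IV-3]: 4 consistent
Z/I-1 ? ·: Zz|ZZ
Z/I-2 un ·: zz
Z/II-1 aff I-1×I-2: Zz
Z/II-2 aff ·: Zz
Z/III-1 un II-2×II-1: zz
Z/III-2 ? ·: zz|Zz|ZZ
Z/III-3 ? II-2×II-1: zz|Zz|ZZ
Z/III-4 aff ·: Zz|ZZ
Z/IV-1 ? III-4×III-3: zz|Zz|ZZ
Z/IV-2 ? III-4×III-3: zz|Zz|ZZ
Z/IV-3 ? III-1×III-2: zz|Zz
⇒ Z over [I-1,I-2,II-1,II-2,III-1,III-2,III-3,III-4,IV-1,IV-2,IV-3]: 184 consistent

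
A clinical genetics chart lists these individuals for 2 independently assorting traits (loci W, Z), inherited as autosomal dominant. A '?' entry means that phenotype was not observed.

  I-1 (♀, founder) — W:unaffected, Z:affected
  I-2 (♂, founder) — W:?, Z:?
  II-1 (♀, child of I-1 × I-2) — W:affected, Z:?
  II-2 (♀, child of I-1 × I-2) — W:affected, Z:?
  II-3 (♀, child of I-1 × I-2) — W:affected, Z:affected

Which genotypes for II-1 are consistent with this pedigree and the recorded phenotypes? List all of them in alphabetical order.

II-1 ∈ {Ww ZZ, Ww Zz, Ww zz}

W/I-1 un ·: ww
W/I-2 ? ·: Ww|WW
W/II-1 aff I-1×I-2: Ww
W/II-2 aff I-1×I-2: Ww
W/II-3 aff I-1×I-2: Ww
⇒ W over [I-1,I-2,II-1,II-2,II-3]: 2 consistent
Z/I-1 aff ·: Zz|ZZ
Z/I-2 ? ·: zz|Zz|ZZ
Z/II-1 ? I-1×I-2: zz|Zz|ZZ
Z/II-2 ? I-1×I-2: zz|Zz|ZZ
Z/II-3 aff I-1×I-2: Zz|ZZ
⇒ Z over [I-1,I-2,II-1,II-2,II-3]: 40 consistent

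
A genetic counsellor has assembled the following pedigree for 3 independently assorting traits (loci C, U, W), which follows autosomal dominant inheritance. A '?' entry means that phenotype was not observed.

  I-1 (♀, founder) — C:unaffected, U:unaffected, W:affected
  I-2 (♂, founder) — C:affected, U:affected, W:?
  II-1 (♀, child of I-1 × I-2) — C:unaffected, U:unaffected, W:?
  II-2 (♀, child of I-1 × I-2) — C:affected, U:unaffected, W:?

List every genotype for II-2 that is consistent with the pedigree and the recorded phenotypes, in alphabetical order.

C/I-1 un ·: cc
C/I-2 aff ·: Cc
C/II-1 un I-1×I-2: cc
C/II-2 aff I-1×I-2: Cc
⇒ C over [I-1,I-2,II-1,II-2]: 1 consistent
U/I-1 un ·: uu
U/I-2 aff ·: Uu
U/II-1 un I-1×I-2: uu
U/II-2 un I-1×I-2: uu
⇒ U over [I-1,I-2,II-1,II-2]: 1 consistent
W/I-1 aff ·: Ww|WW
W/I-2 ? ·: ww|Ww|WW
W/II-1 ? I-1×I-2: ww|Ww|WW
W/II-2 ? I-1×I-2: ww|Ww|WW
⇒ W over [I-1,I-2,II-1,II-2]: 23 consistent

II-2 ∈ {Cc uu WW, Cc uu Ww, Cc uu ww}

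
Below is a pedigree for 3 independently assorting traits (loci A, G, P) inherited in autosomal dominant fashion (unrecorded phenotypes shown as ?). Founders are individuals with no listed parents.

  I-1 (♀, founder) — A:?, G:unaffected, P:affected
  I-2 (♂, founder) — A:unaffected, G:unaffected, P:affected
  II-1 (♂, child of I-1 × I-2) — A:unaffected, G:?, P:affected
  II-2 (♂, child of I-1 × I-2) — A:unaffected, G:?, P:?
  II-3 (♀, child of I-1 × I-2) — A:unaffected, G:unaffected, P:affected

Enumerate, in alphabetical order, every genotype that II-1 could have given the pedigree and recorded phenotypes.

II-1 ∈ {aa gg PP, aa gg Pp}

A/I-1 ? ·: aa|Aa
A/I-2 un ·: aa
A/II-1 un I-1×I-2: aa
A/II-2 un I-1×I-2: aa
A/II-3 un I-1×I-2: aa
⇒ A over [I-1,I-2,II-1,II-2,II-3]: 2 consistent
G/I-1 un ·: gg
G/I-2 un ·: gg
G/II-1 ? I-1×I-2: gg
G/II-2 ? I-1×I-2: gg
G/II-3 un I-1×I-2: gg
⇒ G over [I-1,I-2,II-1,II-2,II-3]: 1 consistent
P/I-1 aff ·: Pp|PP
P/I-2 aff ·: Pp|PP
P/II-1 aff I-1×I-2: Pp|PP
P/II-2 ? I-1×I-2: pp|Pp|PP
P/II-3 aff I-1×I-2: Pp|PP
⇒ P over [I-1,I-2,II-1,II-2,II-3]: 29 consistent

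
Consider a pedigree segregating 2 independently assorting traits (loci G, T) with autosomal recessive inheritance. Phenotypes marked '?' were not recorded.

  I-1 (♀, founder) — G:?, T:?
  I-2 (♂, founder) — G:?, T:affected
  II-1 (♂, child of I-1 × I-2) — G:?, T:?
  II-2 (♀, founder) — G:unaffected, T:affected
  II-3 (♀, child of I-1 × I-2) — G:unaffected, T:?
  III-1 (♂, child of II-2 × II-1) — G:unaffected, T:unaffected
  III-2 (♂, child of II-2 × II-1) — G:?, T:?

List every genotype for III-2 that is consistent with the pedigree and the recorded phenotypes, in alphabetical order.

G/I-1 ? ·: GG|Gg|gg
G/I-2 ? ·: GG|Gg|gg
G/II-1 ? I-1×I-2: GG|Gg|gg
G/II-2 un ·: GG|Gg
G/II-3 un I-1×I-2: GG|Gg
G/III-1 un II-2×II-1: GG|Gg
G/III-2 ? II-2×II-1: GG|Gg|gg
⇒ G over [I-1,I-2,II-1,II-2,II-3,III-1,III-2]: 147 consistent
T/I-1 ? ·: TT|Tt
T/I-2 aff ·: tt
T/II-1 ? I-1×I-2: Tt
T/II-2 aff ·: tt
T/II-3 ? I-1×I-2: Tt|tt
T/III-1 un II-2×II-1: Tt
T/III-2 ? II-2×II-1: Tt|tt
⇒ T over [I-1,I-2,II-1,II-2,II-3,III-1,III-2]: 6 consistent

III-2 ∈ {GG Tt, GG tt, Gg Tt, Gg tt, gg Tt, gg tt}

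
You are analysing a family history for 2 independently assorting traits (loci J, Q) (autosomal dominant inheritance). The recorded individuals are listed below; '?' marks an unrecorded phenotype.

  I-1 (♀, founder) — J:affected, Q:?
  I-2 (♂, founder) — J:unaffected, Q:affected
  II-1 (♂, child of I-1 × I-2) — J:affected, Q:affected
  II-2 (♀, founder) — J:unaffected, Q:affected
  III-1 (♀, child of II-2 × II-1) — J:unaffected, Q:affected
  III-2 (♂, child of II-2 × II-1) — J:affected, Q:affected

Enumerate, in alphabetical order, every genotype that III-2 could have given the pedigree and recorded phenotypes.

J/I-1 aff ·: Jj|JJ
J/I-2 un ·: jj
J/II-1 aff I-1×I-2: Jj
J/II-2 un ·: jj
J/III-1 un II-2×II-1: jj
J/III-2 aff II-2×II-1: Jj
⇒ J over [I-1,I-2,II-1,II-2,III-1,III-2]: 2 consistent
Q/I-1 ? ·: qq|Qq|QQ
Q/I-2 aff ·: Qq|QQ
Q/II-1 aff I-1×I-2: Qq|QQ
Q/II-2 aff ·: Qq|QQ
Q/III-1 aff II-2×II-1: Qq|QQ
Q/III-2 aff II-2×II-1: Qq|QQ
⇒ Q over [I-1,I-2,II-1,II-2,III-1,III-2]: 60 consistent

III-2 ∈ {Jj QQ, Jj Qq}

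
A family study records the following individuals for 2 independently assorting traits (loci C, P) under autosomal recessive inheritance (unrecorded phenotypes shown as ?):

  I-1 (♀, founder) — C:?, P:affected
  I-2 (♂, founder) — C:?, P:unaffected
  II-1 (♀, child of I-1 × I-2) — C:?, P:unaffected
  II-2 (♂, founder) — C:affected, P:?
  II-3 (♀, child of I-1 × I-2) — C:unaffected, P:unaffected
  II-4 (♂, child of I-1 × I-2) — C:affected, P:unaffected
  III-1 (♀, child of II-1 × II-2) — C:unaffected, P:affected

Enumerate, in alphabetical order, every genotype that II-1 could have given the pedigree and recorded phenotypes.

II-1 ∈ {CC Pp, Cc Pp}

C/I-1 ? ·: Cc|cc
C/I-2 ? ·: Cc|cc
C/II-1 ? I-1×I-2: CC|Cc
C/II-2 aff ·: cc
C/II-3 un I-1×I-2: CC|Cc
C/II-4 aff I-1×I-2: cc
C/III-1 un II-1×II-2: Cc
⇒ C over [I-1,I-2,II-1,II-2,II-3,II-4,III-1]: 6 consistent
P/I-1 aff ·: pp
P/I-2 un ·: PP|Pp
P/II-1 un I-1×I-2: Pp
P/II-2 ? ·: Pp|pp
P/II-3 un I-1×I-2: Pp
P/II-4 un I-1×I-2: Pp
P/III-1 aff II-1×II-2: pp
⇒ P over [I-1,I-2,II-1,II-2,II-3,II-4,III-1]: 4 consistent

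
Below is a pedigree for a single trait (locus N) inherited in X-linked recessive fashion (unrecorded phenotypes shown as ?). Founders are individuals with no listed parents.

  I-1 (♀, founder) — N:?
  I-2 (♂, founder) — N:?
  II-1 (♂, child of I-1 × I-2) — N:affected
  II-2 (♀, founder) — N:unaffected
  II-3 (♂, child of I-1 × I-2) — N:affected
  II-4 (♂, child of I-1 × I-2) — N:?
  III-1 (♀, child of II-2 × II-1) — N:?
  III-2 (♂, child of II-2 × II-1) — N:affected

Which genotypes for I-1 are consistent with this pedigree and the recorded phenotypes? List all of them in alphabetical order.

N/I-1 ? ·: X^NX^n|X^nX^n
N/I-2 ? ·: X^NY|X^nY
N/II-1 aff I-1×I-2: X^nY
N/II-2 un ·: X^NX^n
N/II-3 aff I-1×I-2: X^nY
N/II-4 ? I-1×I-2: X^NY|X^nY
N/III-1 ? II-2×II-1: X^NX^n|X^nX^n
N/III-2 aff II-2×II-1: X^nY
⇒ N over [I-1,I-2,II-1,II-2,II-3,II-4,III-1,III-2]: 12 consistent

I-1 ∈ {X^NX^n, X^nX^n}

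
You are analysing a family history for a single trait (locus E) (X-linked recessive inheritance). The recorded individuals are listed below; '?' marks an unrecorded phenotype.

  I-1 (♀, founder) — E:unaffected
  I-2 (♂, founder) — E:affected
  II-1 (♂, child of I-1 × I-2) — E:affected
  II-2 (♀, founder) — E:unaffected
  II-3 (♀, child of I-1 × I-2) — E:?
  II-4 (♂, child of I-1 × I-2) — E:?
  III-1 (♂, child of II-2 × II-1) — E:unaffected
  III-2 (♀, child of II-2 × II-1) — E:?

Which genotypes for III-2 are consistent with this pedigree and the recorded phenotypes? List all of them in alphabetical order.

III-2 ∈ {X^EX^e, X^eX^e}

E/I-1 un ·: X^EX^e
E/I-2 aff ·: X^eY
E/II-1 aff I-1×I-2: X^eY
E/II-2 un ·: X^EX^E|X^EX^e
E/II-3 ? I-1×I-2: X^EX^e|X^eX^e
E/II-4 ? I-1×I-2: X^EY|X^eY
E/III-1 un II-2×II-1: X^EY
E/III-2 ? II-2×II-1: X^EX^e|X^eX^e
⇒ E over [I-1,I-2,II-1,II-2,II-3,II-4,III-1,III-2]: 12 consistent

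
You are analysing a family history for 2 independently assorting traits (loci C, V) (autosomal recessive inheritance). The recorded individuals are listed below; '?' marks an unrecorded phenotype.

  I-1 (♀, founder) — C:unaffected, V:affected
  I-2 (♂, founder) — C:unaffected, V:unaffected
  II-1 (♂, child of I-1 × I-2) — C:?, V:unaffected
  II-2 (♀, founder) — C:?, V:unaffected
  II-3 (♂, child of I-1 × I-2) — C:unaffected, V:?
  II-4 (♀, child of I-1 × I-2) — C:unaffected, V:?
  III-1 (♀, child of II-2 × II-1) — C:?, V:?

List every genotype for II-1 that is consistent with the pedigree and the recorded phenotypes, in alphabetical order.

C/I-1 un ·: CC|Cc
C/I-2 un ·: CC|Cc
C/II-1 ? I-1×I-2: CC|Cc|cc
C/II-2 ? ·: CC|Cc|cc
C/II-3 un I-1×I-2: CC|Cc
C/II-4 un I-1×I-2: CC|Cc
C/III-1 ? II-2×II-1: CC|Cc|cc
⇒ C over [I-1,I-2,II-1,II-2,II-3,II-4,III-1]: 152 consistent
V/I-1 aff ·: vv
V/I-2 un ·: VV|Vv
V/II-1 un I-1×I-2: Vv
V/II-2 un ·: VV|Vv
V/II-3 ? I-1×I-2: Vv|vv
V/II-4 ? I-1×I-2: Vv|vv
V/III-1 ? II-2×II-1: VV|Vv|vv
⇒ V over [I-1,I-2,II-1,II-2,II-3,II-4,III-1]: 25 consistent

II-1 ∈ {CC Vv, Cc Vv, cc Vv}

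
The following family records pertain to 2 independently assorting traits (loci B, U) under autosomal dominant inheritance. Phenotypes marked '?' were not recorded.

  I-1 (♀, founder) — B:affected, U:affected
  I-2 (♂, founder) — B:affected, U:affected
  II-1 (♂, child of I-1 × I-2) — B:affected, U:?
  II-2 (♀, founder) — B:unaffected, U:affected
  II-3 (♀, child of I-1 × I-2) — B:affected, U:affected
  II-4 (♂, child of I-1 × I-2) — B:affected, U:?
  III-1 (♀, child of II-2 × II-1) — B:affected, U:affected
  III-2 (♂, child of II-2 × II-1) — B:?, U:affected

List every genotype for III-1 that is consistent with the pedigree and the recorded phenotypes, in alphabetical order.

B/I-1 aff ·: Bb|BB
B/I-2 aff ·: Bb|BB
B/II-1 aff I-1×I-2: Bb|BB
B/II-2 un ·: bb
B/II-3 aff I-1×I-2: Bb|BB
B/II-4 aff I-1×I-2: Bb|BB
B/III-1 aff II-2×II-1: Bb
B/III-2 ? II-2×II-1: bb|Bb
⇒ B over [I-1,I-2,II-1,II-2,II-3,II-4,III-1,III-2]: 37 consistent
U/I-1 aff ·: Uu|UU
U/I-2 aff ·: Uu|UU
U/II-1 ? I-1×I-2: uu|Uu|UU
U/II-2 aff ·: Uu|UU
U/II-3 aff I-1×I-2: Uu|UU
U/II-4 ? I-1×I-2: uu|Uu|UU
U/III-1 aff II-2×II-1: Uu|UU
U/III-2 aff II-2×II-1: Uu|UU
⇒ U over [I-1,I-2,II-1,II-2,II-3,II-4,III-1,III-2]: 199 consistent

III-1 ∈ {Bb UU, Bb Uu}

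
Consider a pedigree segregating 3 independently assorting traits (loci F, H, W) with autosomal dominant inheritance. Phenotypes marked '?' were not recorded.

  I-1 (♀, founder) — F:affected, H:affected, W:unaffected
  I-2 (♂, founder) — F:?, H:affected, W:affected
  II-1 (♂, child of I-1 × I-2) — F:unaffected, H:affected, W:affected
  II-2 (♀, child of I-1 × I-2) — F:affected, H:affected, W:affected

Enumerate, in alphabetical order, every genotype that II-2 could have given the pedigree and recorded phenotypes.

F/I-1 aff ·: Ff
F/I-2 ? ·: ff|Ff
F/II-1 un I-1×I-2: ff
F/II-2 aff I-1×I-2: Ff|FF
⇒ F over [I-1,I-2,II-1,II-2]: 3 consistent
H/I-1 aff ·: Hh|HH
H/I-2 aff ·: Hh|HH
H/II-1 aff I-1×I-2: Hh|HH
H/II-2 aff I-1×I-2: Hh|HH
⇒ H over [I-1,I-2,II-1,II-2]: 13 consistent
W/I-1 un ·: ww
W/I-2 aff ·: Ww|WW
W/II-1 aff I-1×I-2: Ww
W/II-2 aff I-1×I-2: Ww
⇒ W over [I-1,I-2,II-1,II-2]: 2 consistent

II-2 ∈ {FF HH Ww, FF Hh Ww, Ff HH Ww, Ff Hh Ww}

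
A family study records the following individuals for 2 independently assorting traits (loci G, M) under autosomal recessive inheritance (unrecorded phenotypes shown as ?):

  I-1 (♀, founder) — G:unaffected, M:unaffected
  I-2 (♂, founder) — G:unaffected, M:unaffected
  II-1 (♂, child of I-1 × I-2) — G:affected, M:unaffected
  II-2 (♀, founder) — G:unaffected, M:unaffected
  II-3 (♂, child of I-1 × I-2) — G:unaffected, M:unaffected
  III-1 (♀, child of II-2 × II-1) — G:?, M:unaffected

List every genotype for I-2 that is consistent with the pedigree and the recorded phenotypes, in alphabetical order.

G/I-1 un ·: Gg
G/I-2 un ·: Gg
G/II-1 aff I-1×I-2: gg
G/II-2 un ·: GG|Gg
G/II-3 un I-1×I-2: GG|Gg
G/III-1 ? II-2×II-1: Gg|gg
⇒ G over [I-1,I-2,II-1,II-2,II-3,III-1]: 6 consistent
M/I-1 un ·: MM|Mm
M/I-2 un ·: MM|Mm
M/II-1 un I-1×I-2: MM|Mm
M/II-2 un ·: MM|Mm
M/II-3 un I-1×I-2: MM|Mm
M/III-1 un II-2×II-1: MM|Mm
⇒ M over [I-1,I-2,II-1,II-2,II-3,III-1]: 45 consistent

I-2 ∈ {Gg MM, Gg Mm}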